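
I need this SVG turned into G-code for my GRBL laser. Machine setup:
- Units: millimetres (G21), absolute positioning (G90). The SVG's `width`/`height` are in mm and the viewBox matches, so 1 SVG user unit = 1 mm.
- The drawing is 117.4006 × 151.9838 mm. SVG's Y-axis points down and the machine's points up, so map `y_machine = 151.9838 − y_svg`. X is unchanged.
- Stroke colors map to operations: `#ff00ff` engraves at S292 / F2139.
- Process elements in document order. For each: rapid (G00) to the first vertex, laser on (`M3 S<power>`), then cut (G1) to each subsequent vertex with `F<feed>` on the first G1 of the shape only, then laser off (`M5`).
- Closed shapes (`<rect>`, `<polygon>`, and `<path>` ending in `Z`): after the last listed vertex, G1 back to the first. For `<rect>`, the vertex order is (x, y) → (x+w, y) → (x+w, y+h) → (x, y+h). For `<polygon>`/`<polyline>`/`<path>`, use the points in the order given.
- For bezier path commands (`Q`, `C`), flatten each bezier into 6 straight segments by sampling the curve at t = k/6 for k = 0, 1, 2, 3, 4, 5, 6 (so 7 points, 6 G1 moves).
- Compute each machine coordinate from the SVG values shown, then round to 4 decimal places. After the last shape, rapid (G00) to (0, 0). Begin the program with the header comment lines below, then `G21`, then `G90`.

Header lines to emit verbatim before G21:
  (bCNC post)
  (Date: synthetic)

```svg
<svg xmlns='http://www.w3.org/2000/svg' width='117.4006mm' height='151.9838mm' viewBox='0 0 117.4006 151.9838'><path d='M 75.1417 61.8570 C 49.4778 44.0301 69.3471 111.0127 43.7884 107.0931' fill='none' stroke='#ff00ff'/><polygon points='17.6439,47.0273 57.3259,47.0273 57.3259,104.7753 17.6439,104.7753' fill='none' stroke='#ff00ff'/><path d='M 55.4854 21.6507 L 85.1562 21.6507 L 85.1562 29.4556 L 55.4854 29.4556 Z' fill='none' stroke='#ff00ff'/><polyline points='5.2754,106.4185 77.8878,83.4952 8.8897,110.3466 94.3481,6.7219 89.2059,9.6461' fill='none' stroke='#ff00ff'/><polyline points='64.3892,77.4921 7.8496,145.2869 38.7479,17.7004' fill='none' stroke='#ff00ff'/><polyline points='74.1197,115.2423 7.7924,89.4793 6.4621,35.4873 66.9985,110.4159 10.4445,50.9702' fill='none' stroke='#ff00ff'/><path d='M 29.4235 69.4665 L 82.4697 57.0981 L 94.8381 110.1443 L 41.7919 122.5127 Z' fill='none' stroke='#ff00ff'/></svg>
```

1 u = 1 mm; y_m = 151.9838 − y.

[1] `<path>` cubic bezier, #ff00ff→engrave S292 F2139: (75.1417,90.1268) → (65.6831,92.6937) → (61.2866,85.4510) → (59.4256,72.7240) → (57.5734,58.8381) → (53.2032,48.1185) → (43.7884,44.8907)

[2] `<polygon>` rectangle, #ff00ff→engrave S292 F2139: (17.6439,104.9565) → (57.3259,104.9565) → (57.3259,47.2085) → (17.6439,47.2085) → (17.6439,104.9565) (closed)

[3] `<path>` rectangle, #ff00ff→engrave S292 F2139: (55.4854,130.3331) → (85.1562,130.3331) → (85.1562,122.5282) → (55.4854,122.5282) → (55.4854,130.3331) (closed)

[4] `<polyline>` open polyline, #ff00ff→engrave S292 F2139: (5.2754,45.5653) → (77.8878,68.4886) → (8.8897,41.6372) → (94.3481,145.2619) → (89.2059,142.3377)

[5] `<polyline>` open polyline, #ff00ff→engrave S292 F2139: (64.3892,74.4917) → (7.8496,6.6969) → (38.7479,134.2834)

[6] `<polyline>` open polyline, #ff00ff→engrave S292 F2139: (74.1197,36.7415) → (7.7924,62.5045) → (6.4621,116.4965) → (66.9985,41.5679) → (10.4445,101.0136)

[7] `<path>` regular polygon, #ff00ff→engrave S292 F2139: (29.4235,82.5173) → (82.4697,94.8857) → (94.8381,41.8395) → (41.7919,29.4711) → (29.4235,82.5173) (closed)

(bCNC post)
(Date: synthetic)
G21
G90
G00 X75.1417 Y90.1268
M3 S292
G1 X65.6831 Y92.6937 F2139
G1 X61.2866 Y85.4510
G1 X59.4256 Y72.7240
G1 X57.5734 Y58.8381
G1 X53.2032 Y48.1185
G1 X43.7884 Y44.8907
M5
G00 X17.6439 Y104.9565
M3 S292
G1 X57.3259 Y104.9565 F2139
G1 X57.3259 Y47.2085
G1 X17.6439 Y47.2085
G1 X17.6439 Y104.9565
M5
G00 X55.4854 Y130.3331
M3 S292
G1 X85.1562 Y130.3331 F2139
G1 X85.1562 Y122.5282
G1 X55.4854 Y122.5282
G1 X55.4854 Y130.3331
M5
G00 X5.2754 Y45.5653
M3 S292
G1 X77.8878 Y68.4886 F2139
G1 X8.8897 Y41.6372
G1 X94.3481 Y145.2619
G1 X89.2059 Y142.3377
M5
G00 X64.3892 Y74.4917
M3 S292
G1 X7.8496 Y6.6969 F2139
G1 X38.7479 Y134.2834
M5
G00 X74.1197 Y36.7415
M3 S292
G1 X7.7924 Y62.5045 F2139
G1 X6.4621 Y116.4965
G1 X66.9985 Y41.5679
G1 X10.4445 Y101.0136
M5
G00 X29.4235 Y82.5173
M3 S292
G1 X82.4697 Y94.8857 F2139
G1 X94.8381 Y41.8395
G1 X41.7919 Y29.4711
G1 X29.4235 Y82.5173
M5
G00 X0.0000 Y0.0000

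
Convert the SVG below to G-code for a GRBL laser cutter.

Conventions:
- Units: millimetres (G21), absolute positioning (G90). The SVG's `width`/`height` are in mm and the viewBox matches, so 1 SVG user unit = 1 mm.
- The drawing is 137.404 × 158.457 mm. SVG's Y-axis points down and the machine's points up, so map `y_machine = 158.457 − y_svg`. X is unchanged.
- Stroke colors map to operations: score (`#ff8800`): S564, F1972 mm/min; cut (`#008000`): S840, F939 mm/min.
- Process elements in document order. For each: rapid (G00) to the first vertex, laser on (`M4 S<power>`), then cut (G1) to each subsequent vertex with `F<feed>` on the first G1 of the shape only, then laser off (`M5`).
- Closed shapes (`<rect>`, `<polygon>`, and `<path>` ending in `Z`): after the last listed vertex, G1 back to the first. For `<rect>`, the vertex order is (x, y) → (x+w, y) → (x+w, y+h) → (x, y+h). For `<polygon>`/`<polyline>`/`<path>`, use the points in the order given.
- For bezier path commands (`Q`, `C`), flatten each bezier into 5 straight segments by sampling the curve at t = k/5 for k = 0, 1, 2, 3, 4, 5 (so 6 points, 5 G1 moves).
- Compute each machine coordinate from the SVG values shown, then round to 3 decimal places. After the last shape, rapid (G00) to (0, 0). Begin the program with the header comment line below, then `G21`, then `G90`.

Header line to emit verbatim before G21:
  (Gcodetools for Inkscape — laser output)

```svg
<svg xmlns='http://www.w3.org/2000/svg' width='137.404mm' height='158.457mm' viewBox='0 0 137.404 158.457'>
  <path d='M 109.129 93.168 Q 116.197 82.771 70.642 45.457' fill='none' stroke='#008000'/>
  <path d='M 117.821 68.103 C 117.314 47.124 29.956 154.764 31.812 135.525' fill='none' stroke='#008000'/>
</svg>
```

viewBox `0 0 137.404 158.457` with mm width/height → 1 unit = 1 mm. Flip: y_m = 158.457 − y_svg.

**Shape 1** — `<path>` quadratic bezier, stroke `#008000` → cut (S840, F939). Control points (SVG): P0=(109.129,93.168), P1=(116.197,82.771), P2=(70.642,45.457); sampled at t=k/5. Machine vertices: (109.129,65.289) → (109.851,70.524) → (106.364,77.913) → (98.666,87.456) → (86.759,99.151) → (70.642,113.000). Open path.

**Shape 2** — `<path>` cubic bezier, stroke `#008000` → cut (S840, F939). Control points (SVG): P0=(117.821,68.103), P1=(117.314,47.124), P2=(29.956,154.764), P3=(31.812,135.525); sampled at t=k/5. Machine vertices: (117.821,90.354) → (108.503,89.551) → (86.792,70.144) → (61.139,44.395) → (39.996,24.570) → (31.812,22.932). Open path.

(Gcodetools for Inkscape — laser output)
G21
G90
G00 X109.129 Y65.289
M4 S840
G1 X109.851 Y70.524 F939
G1 X106.364 Y77.913
G1 X98.666 Y87.456
G1 X86.759 Y99.151
G1 X70.642 Y113.000
M5
G00 X117.821 Y90.354
M4 S840
G1 X108.503 Y89.551 F939
G1 X86.792 Y70.144
G1 X61.139 Y44.395
G1 X39.996 Y24.570
G1 X31.812 Y22.932
M5
G00 X0.000 Y0.000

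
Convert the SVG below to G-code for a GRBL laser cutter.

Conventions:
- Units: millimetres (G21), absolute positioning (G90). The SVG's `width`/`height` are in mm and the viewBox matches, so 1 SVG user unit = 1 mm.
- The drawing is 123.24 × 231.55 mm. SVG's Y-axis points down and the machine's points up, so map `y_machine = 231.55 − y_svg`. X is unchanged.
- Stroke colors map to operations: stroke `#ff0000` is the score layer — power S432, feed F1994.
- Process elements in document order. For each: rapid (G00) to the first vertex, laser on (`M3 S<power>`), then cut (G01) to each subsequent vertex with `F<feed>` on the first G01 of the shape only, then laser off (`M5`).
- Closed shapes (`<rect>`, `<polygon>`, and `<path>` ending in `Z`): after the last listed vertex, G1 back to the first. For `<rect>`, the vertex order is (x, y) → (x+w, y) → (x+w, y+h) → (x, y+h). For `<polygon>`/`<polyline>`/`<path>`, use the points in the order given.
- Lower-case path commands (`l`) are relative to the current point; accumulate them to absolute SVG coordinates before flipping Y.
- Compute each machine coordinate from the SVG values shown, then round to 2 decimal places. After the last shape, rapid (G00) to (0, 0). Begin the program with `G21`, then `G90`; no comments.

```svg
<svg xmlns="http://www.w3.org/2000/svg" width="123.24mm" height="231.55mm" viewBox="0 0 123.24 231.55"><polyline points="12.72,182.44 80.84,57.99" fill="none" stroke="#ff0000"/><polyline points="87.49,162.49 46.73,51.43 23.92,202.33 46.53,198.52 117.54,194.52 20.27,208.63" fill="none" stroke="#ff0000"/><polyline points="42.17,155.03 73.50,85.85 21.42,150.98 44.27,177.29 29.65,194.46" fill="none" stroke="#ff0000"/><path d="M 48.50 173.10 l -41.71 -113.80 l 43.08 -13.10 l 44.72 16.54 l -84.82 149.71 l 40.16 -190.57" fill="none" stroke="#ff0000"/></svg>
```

G21
G90
G00 X12.72 Y49.11
M3 S432
G01 X80.84 Y173.56 F1994
M5
G00 X87.49 Y69.06
M3 S432
G01 X46.73 Y180.12 F1994
G01 X23.92 Y29.22
G01 X46.53 Y33.03
G01 X117.54 Y37.03
G01 X20.27 Y22.92
M5
G00 X42.17 Y76.52
M3 S432
G01 X73.50 Y145.70 F1994
G01 X21.42 Y80.57
G01 X44.27 Y54.26
G01 X29.65 Y37.09
M5
G00 X48.50 Y58.45
M3 S432
G01 X6.79 Y172.25 F1994
G01 X49.87 Y185.35
G01 X94.59 Y168.81
G01 X9.77 Y19.10
G01 X49.93 Y209.67
M5
G00 X0.00 Y0.00

viewBox `0 0 123.24 231.55` with mm width/height → 1 unit = 1 mm. Flip: y_m = 231.55 − y_svg.

**Shape 1** — `<polyline>` line segment, stroke `#ff0000` → score (S432, F1994). Machine vertices: (12.72,49.11) → (80.84,173.56). Open path.

**Shape 2** — `<polyline>` open polyline, stroke `#ff0000` → score (S432, F1994). Machine vertices: (87.49,69.06) → (46.73,180.12) → (23.92,29.22) → (46.53,33.03) → (117.54,37.03) → (20.27,22.92). Open path.

**Shape 3** — `<polyline>` open polyline, stroke `#ff0000` → score (S432, F1994). Machine vertices: (42.17,76.52) → (73.50,145.70) → (21.42,80.57) → (44.27,54.26) → (29.65,37.09). Open path.

**Shape 4** — `<path>` open polyline, stroke `#ff0000` → score (S432, F1994). Machine vertices: (48.50,58.45) → (6.79,172.25) → (49.87,185.35) → (94.59,168.81) → (9.77,19.10) → (49.93,209.67). Open path.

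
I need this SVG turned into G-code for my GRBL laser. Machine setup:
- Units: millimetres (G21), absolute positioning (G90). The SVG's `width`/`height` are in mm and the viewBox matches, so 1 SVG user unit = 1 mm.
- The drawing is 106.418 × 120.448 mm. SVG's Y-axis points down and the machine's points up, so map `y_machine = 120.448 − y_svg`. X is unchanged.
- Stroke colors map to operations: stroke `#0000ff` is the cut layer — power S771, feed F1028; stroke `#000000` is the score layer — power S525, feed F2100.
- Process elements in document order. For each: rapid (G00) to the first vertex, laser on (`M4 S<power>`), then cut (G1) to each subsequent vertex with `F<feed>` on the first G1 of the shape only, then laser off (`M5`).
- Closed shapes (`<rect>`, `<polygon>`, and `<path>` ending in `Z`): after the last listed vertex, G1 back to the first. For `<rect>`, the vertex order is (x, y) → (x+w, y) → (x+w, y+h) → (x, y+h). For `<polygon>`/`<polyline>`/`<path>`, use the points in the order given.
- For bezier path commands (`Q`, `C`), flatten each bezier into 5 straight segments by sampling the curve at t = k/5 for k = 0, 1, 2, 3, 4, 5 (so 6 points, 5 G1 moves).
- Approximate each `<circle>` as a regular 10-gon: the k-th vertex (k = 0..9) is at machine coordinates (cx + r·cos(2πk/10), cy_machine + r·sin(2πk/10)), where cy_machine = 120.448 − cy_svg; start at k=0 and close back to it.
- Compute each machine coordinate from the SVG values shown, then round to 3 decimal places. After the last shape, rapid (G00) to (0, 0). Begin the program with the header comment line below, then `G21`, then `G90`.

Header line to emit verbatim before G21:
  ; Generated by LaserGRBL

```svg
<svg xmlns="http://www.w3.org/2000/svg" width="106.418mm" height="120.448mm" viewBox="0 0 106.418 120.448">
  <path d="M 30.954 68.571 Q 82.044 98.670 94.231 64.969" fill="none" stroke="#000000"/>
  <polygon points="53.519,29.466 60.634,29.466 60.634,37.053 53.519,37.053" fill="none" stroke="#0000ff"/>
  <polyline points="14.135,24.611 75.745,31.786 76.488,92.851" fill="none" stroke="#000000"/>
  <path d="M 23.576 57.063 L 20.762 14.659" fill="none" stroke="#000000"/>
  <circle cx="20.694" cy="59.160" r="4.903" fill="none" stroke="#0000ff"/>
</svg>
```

; Generated by LaserGRBL
G21
G90
G00 X30.954 Y51.877
M4 S525
G1 X49.834 Y42.389 F2100
G1 X65.602 Y38.006
G1 X78.257 Y38.726
G1 X87.800 Y44.551
G1 X94.231 Y55.479
M5
G00 X53.519 Y90.982
M4 S771
G1 X60.634 Y90.982 F1028
G1 X60.634 Y83.395
G1 X53.519 Y83.395
G1 X53.519 Y90.982
M5
G00 X14.135 Y95.837
M4 S525
G1 X75.745 Y88.662 F2100
G1 X76.488 Y27.597
M5
G00 X23.576 Y63.385
M4 S525
G1 X20.762 Y105.789 F2100
M5
G00 X25.597 Y61.288
M4 S771
G1 X24.661 Y64.170 F1028
G1 X22.209 Y65.951
G1 X19.179 Y65.951
G1 X16.727 Y64.170
G1 X15.791 Y61.288
G1 X16.727 Y58.406
G1 X19.179 Y56.625
G1 X22.209 Y56.625
G1 X24.661 Y58.406
G1 X25.597 Y61.288
M5
G00 X0.000 Y0.000

viewBox `0 0 106.418 120.448` with mm width/height → 1 unit = 1 mm. Flip: y_m = 120.448 − y_svg.

**Shape 1** — `<path>` quadratic bezier, stroke `#000000` → score (S525, F2100). Control points (SVG): P0=(30.954,68.571), P1=(82.044,98.670), P2=(94.231,64.969); sampled at t=k/5. Machine vertices: (30.954,51.877) → (49.834,42.389) → (65.602,38.006) → (78.257,38.726) → (87.800,44.551) → (94.231,55.479). Open path.

**Shape 2** — `<polygon>` rectangle, stroke `#0000ff` → cut (S771, F1028). Machine vertices: (53.519,90.982) → (60.634,90.982) → (60.634,83.395) → (53.519,83.395) → (53.519,90.982). Closed: final G1 returns to the first vertex.

**Shape 3** — `<polyline>` open polyline, stroke `#000000` → score (S525, F2100). Machine vertices: (14.135,95.837) → (75.745,88.662) → (76.488,27.597). Open path.

**Shape 4** — `<path>` line segment, stroke `#000000` → score (S525, F2100). Machine vertices: (23.576,63.385) → (20.762,105.789). Open path.

**Shape 5** — `<circle>` circle, stroke `#0000ff` → cut (S771, F1028). Machine vertices: (25.597,61.288) → (24.661,64.170) → (22.209,65.951) → (19.179,65.951) → (16.727,64.170) → (15.791,61.288) → (16.727,58.406) → (19.179,56.625) → (22.209,56.625) → (24.661,58.406) → (25.597,61.288). Closed: final G1 returns to the first vertex.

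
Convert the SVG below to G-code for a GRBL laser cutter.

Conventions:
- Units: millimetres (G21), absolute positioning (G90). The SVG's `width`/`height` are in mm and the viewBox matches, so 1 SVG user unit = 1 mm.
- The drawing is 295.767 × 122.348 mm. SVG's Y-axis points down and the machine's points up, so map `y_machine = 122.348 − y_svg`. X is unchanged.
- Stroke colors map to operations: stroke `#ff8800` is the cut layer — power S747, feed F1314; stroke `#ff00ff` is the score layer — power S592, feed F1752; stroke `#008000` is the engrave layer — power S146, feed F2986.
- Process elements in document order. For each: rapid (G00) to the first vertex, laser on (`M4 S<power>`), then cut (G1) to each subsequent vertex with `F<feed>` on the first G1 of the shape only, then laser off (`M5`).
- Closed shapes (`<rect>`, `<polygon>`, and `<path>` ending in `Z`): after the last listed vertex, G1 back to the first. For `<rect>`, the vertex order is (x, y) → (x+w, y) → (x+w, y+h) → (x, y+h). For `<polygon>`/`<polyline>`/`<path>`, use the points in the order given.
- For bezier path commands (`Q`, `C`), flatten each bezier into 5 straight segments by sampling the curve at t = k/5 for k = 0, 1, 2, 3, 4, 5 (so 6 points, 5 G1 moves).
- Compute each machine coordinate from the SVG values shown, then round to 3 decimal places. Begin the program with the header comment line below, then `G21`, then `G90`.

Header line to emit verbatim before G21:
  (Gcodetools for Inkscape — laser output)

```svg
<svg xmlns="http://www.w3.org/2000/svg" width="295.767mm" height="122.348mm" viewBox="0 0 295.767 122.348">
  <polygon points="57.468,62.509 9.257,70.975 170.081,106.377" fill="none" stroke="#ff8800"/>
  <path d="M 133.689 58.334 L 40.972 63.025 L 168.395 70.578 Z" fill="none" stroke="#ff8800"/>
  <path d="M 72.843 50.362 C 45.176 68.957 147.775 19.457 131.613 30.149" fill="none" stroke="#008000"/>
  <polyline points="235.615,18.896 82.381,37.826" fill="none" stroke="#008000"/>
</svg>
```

Since the viewBox matches the mm dimensions, user units are millimetres directly. The only transform is the Y-flip y_m = 122.348 − y_svg.

Shape 1 is a closed polygon drawn with `<polygon>`. Its stroke #ff8800 means cut at S747, F1314. After flipping Y the toolpath is (57.468,59.839) → (9.257,51.373) → (170.081,15.971) → (57.468,59.839), returning to the start.

Shape 2 is a closed polygon drawn with `<path>`. Its stroke #ff8800 means cut at S747, F1314. After flipping Y the toolpath is (133.689,64.014) → (40.972,59.323) → (168.395,51.770) → (133.689,64.014), returning to the start.

Shape 3 is a cubic bezier drawn with `<path>`. Its stroke #008000 means engrave at S146, F2986. After flipping Y the toolpath is (72.843,71.986) → (69.883,67.974) → (86.233,74.147) → (109.940,84.348) → (129.051,92.417) → (131.613,92.199).

Shape 4 is a line segment drawn with `<polyline>`. Its stroke #008000 means engrave at S146, F2986. After flipping Y the toolpath is (235.615,103.452) → (82.381,84.522).

(Gcodetools for Inkscape — laser output)
G21
G90
G00 X57.468 Y59.839
M4 S747
G1 X9.257 Y51.373 F1314
G1 X170.081 Y15.971
G1 X57.468 Y59.839
M5
G00 X133.689 Y64.014
M4 S747
G1 X40.972 Y59.323 F1314
G1 X168.395 Y51.770
G1 X133.689 Y64.014
M5
G00 X72.843 Y71.986
M4 S146
G1 X69.883 Y67.974 F2986
G1 X86.233 Y74.147
G1 X109.940 Y84.348
G1 X129.051 Y92.417
G1 X131.613 Y92.199
M5
G00 X235.615 Y103.452
M4 S146
G1 X82.381 Y84.522 F2986
M5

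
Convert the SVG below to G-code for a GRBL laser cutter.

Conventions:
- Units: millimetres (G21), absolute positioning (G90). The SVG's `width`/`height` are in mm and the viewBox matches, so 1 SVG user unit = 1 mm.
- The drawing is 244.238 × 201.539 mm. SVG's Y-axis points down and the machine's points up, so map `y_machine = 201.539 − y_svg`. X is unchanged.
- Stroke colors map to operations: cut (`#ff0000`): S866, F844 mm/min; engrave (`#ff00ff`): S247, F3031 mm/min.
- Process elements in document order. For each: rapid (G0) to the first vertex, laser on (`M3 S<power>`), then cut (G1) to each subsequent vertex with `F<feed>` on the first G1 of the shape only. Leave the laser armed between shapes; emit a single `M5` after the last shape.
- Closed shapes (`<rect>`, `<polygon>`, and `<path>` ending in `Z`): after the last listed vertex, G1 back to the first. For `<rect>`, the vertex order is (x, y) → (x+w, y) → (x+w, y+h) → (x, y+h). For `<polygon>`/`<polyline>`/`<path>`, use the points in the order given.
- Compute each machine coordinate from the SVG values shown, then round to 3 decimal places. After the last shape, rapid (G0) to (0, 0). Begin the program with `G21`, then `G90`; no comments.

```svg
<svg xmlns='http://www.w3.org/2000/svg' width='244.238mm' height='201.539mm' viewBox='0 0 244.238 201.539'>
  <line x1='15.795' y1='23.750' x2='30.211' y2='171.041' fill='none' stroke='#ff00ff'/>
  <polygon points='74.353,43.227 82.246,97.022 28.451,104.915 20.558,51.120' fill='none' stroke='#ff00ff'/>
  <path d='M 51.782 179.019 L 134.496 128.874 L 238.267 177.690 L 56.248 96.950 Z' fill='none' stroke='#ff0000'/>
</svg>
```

G21
G90
G0 X15.795 Y177.789
M3 S247
G1 X30.211 Y30.498 F3031
G0 X74.353 Y158.312
M3 S247
G1 X82.246 Y104.517 F3031
G1 X28.451 Y96.624
G1 X20.558 Y150.419
G1 X74.353 Y158.312
G0 X51.782 Y22.520
M3 S866
G1 X134.496 Y72.665 F844
G1 X238.267 Y23.849
G1 X56.248 Y104.589
G1 X51.782 Y22.520
M5
G0 X0.000 Y0.000

viewBox `0 0 244.238 201.539` with mm width/height → 1 unit = 1 mm. Flip: y_m = 201.539 − y_svg.

**Shape 1** — `<line>` line segment, stroke `#ff00ff` → engrave (S247, F3031). Machine vertices: (15.795,177.789) → (30.211,30.498). Open path.

**Shape 2** — `<polygon>` regular polygon, stroke `#ff00ff` → engrave (S247, F3031). Machine vertices: (74.353,158.312) → (82.246,104.517) → (28.451,96.624) → (20.558,150.419) → (74.353,158.312). Closed: final G1 returns to the first vertex.

**Shape 3** — `<path>` closed polygon, stroke `#ff0000` → cut (S866, F844). Machine vertices: (51.782,22.520) → (134.496,72.665) → (238.267,23.849) → (56.248,104.589) → (51.782,22.520). Closed: final G1 returns to the first vertex.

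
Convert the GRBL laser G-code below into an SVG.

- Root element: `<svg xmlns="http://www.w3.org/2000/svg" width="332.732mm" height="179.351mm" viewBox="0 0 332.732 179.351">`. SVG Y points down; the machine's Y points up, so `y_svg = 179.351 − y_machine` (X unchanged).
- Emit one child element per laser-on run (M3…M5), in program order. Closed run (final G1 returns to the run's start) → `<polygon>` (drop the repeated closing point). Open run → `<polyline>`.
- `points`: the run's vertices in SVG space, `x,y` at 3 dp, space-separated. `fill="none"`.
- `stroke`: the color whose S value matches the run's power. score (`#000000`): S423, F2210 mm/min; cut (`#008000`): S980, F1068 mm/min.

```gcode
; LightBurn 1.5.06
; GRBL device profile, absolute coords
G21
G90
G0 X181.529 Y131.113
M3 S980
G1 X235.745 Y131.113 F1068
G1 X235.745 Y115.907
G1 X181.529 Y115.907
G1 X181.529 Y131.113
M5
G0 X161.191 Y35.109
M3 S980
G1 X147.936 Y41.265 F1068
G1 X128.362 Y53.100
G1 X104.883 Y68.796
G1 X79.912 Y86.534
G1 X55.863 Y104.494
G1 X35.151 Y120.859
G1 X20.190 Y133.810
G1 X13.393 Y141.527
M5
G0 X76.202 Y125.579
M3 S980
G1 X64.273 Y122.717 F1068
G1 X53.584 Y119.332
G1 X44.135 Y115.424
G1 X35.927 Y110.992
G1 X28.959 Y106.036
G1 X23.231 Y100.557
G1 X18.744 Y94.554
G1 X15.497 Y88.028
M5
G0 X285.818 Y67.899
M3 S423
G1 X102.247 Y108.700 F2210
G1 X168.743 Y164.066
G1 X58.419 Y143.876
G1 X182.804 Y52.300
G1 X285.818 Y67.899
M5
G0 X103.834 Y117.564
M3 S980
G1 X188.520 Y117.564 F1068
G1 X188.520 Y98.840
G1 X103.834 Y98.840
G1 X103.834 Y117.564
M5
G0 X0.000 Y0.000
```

Machine Y-up, SVG Y-down with viewBox height 179.351, so y_svg = 179.351 − y_machine; X carries over.

Run 1: the run's S980 means `#008000` (cut). The run returns to its start, so emit a `<polygon>` with points (Y-flipped): 181.529,48.238 235.745,48.238 235.745,63.444 181.529,63.444.

Run 2: power S980 maps to stroke `#008000` (cut). The run is open, so emit a `<polyline>` with points (Y-flipped): 161.191,144.242 147.936,138.086 128.362,126.251 104.883,110.555 79.912,92.817 55.863,74.857 35.151,58.492 20.190,45.541 13.393,37.824.

Run 3: power S980 maps to stroke `#008000` (cut). The run is open, so emit a `<polyline>` with points (Y-flipped): 76.202,53.772 64.273,56.634 53.584,60.019 44.135,63.927 35.927,68.359 28.959,73.315 23.231,78.794 18.744,84.797 15.497,91.323.

Run 4: power S423 maps to stroke `#000000` (score). The run returns to its start, so emit a `<polygon>` with points (Y-flipped): 285.818,111.452 102.247,70.651 168.743,15.285 58.419,35.475 182.804,127.051.

Run 5: the run's S980 means `#008000` (cut). The run returns to its start, so emit a `<polygon>` with points (Y-flipped): 103.834,61.787 188.520,61.787 188.520,80.511 103.834,80.511.

<svg xmlns="http://www.w3.org/2000/svg" width="332.732mm" height="179.351mm" viewBox="0 0 332.732 179.351">
  <polygon points="181.529,48.238 235.745,48.238 235.745,63.444 181.529,63.444" fill="none" stroke="#008000"/>
  <polyline points="161.191,144.242 147.936,138.086 128.362,126.251 104.883,110.555 79.912,92.817 55.863,74.857 35.151,58.492 20.190,45.541 13.393,37.824" fill="none" stroke="#008000"/>
  <polyline points="76.202,53.772 64.273,56.634 53.584,60.019 44.135,63.927 35.927,68.359 28.959,73.315 23.231,78.794 18.744,84.797 15.497,91.323" fill="none" stroke="#008000"/>
  <polygon points="285.818,111.452 102.247,70.651 168.743,15.285 58.419,35.475 182.804,127.051" fill="none" stroke="#000000"/>
  <polygon points="103.834,61.787 188.520,61.787 188.520,80.511 103.834,80.511" fill="none" stroke="#008000"/>
</svg>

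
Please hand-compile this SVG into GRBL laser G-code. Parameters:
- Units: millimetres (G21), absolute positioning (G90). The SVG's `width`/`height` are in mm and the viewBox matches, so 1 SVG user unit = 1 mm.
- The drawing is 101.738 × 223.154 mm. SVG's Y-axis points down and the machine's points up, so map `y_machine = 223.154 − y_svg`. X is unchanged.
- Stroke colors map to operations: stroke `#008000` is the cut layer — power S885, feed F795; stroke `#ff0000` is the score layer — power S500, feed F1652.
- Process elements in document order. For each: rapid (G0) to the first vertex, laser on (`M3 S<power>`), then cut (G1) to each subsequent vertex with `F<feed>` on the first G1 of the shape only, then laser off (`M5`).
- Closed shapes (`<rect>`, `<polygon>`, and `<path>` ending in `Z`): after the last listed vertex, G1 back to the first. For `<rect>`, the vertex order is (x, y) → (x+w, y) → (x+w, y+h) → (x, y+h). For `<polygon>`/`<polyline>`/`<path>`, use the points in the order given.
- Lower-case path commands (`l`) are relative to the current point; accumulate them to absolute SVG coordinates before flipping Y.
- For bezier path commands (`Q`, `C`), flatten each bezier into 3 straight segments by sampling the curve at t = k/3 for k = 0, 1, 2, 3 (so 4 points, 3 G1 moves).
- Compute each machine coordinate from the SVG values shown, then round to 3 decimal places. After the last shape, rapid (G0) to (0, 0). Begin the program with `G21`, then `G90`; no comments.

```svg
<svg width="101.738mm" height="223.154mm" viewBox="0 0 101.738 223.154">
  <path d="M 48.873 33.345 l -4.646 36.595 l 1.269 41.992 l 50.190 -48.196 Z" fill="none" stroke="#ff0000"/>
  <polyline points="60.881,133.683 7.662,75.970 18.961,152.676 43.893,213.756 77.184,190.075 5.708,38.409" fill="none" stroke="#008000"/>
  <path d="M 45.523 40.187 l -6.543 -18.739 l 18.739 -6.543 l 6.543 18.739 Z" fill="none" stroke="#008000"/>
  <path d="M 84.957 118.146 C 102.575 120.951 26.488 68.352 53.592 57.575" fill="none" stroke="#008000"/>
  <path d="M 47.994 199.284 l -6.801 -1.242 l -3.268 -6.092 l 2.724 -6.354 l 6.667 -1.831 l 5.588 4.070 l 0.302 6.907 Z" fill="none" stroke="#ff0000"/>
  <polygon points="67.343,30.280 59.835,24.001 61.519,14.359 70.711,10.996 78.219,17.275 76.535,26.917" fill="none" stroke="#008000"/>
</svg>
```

1 u = 1 mm; y_m = 223.154 − y.

[1] `<path>` closed polygon, #ff0000→score S500 F1652: (48.873,189.809) → (44.227,153.214) → (45.496,111.222) → (95.686,159.418) → (48.873,189.809) (closed)

[2] `<polyline>` open polyline, #008000→cut S885 F795: (60.881,89.471) → (7.662,147.184) → (18.961,70.478) → (43.893,9.398) → (77.184,33.079) → (5.708,184.745)

[3] `<path>` regular polygon, #008000→cut S885 F795: (45.523,182.967) → (38.980,201.706) → (57.719,208.249) → (64.262,189.510) → (45.523,182.967) (closed)

[4] `<path>` cubic bezier, #008000→cut S885 F795: (84.957,105.008) → (78.632,117.070) → (53.593,144.462) → (53.592,165.579)

[5] `<path>` regular polygon, #ff0000→score S500 F1652: (47.994,23.870) → (41.193,25.112) → (37.925,31.204) → (40.649,37.558) → (47.316,39.389) → (52.904,35.319) → (53.206,28.412) → (47.994,23.870) (closed)

[6] `<polygon>` regular polygon, #008000→cut S885 F795: (67.343,192.874) → (59.835,199.153) → (61.519,208.795) → (70.711,212.158) → (78.219,205.879) → (76.535,196.237) → (67.343,192.874) (closed)

G21
G90
G0 X48.873 Y189.809
M3 S500
G1 X44.227 Y153.214 F1652
G1 X45.496 Y111.222
G1 X95.686 Y159.418
G1 X48.873 Y189.809
M5
G0 X60.881 Y89.471
M3 S885
G1 X7.662 Y147.184 F795
G1 X18.961 Y70.478
G1 X43.893 Y9.398
G1 X77.184 Y33.079
G1 X5.708 Y184.745
M5
G0 X45.523 Y182.967
M3 S885
G1 X38.980 Y201.706 F795
G1 X57.719 Y208.249
G1 X64.262 Y189.510
G1 X45.523 Y182.967
M5
G0 X84.957 Y105.008
M3 S885
G1 X78.632 Y117.070 F795
G1 X53.593 Y144.462
G1 X53.592 Y165.579
M5
G0 X47.994 Y23.870
M3 S500
G1 X41.193 Y25.112 F1652
G1 X37.925 Y31.204
G1 X40.649 Y37.558
G1 X47.316 Y39.389
G1 X52.904 Y35.319
G1 X53.206 Y28.412
G1 X47.994 Y23.870
M5
G0 X67.343 Y192.874
M3 S885
G1 X59.835 Y199.153 F795
G1 X61.519 Y208.795
G1 X70.711 Y212.158
G1 X78.219 Y205.879
G1 X76.535 Y196.237
G1 X67.343 Y192.874
M5
G0 X0.000 Y0.000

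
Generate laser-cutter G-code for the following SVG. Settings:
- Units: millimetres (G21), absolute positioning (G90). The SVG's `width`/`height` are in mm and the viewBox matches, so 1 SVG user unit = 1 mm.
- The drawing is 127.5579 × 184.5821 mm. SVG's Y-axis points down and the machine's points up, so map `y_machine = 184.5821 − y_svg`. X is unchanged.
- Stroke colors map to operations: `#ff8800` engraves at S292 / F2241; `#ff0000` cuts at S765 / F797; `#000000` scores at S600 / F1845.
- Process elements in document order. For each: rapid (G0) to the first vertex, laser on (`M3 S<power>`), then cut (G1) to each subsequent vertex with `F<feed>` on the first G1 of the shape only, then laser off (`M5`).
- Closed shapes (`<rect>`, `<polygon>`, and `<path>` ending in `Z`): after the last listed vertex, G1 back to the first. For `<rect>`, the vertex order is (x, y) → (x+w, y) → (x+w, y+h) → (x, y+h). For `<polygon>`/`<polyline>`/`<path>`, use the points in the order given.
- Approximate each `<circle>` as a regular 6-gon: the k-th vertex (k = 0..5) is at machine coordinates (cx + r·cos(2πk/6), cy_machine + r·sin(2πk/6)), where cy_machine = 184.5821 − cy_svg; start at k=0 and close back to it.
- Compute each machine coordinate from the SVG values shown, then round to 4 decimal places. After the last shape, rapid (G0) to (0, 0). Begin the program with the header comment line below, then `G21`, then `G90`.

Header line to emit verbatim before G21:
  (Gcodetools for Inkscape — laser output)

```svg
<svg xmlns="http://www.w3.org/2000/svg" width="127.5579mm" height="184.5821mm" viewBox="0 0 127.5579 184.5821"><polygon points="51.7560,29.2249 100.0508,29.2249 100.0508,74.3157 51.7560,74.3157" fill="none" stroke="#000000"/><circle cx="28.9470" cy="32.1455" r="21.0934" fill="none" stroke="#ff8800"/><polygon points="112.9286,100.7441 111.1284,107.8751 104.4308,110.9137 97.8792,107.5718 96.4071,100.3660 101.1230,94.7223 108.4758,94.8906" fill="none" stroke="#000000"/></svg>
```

1 u = 1 mm; y_m = 184.5821 − y.

[1] `<polygon>` rectangle, #000000→score S600 F1845: (51.7560,155.3572) → (100.0508,155.3572) → (100.0508,110.2664) → (51.7560,110.2664) → (51.7560,155.3572) (closed)

[2] `<circle>` circle, #ff8800→engrave S292 F2241: (50.0404,152.4366) → (39.4937,170.7040) → (18.4003,170.7040) → (7.8536,152.4366) → (18.4003,134.1692) → (39.4937,134.1692) → (50.0404,152.4366) (closed)

[3] `<polygon>` regular polygon, #000000→score S600 F1845: (112.9286,83.8380) → (111.1284,76.7070) → (104.4308,73.6684) → (97.8792,77.0103) → (96.4071,84.2161) → (101.1230,89.8598) → (108.4758,89.6915) → (112.9286,83.8380) (closed)

(Gcodetools for Inkscape — laser output)
G21
G90
G0 X51.7560 Y155.3572
M3 S600
G1 X100.0508 Y155.3572 F1845
G1 X100.0508 Y110.2664
G1 X51.7560 Y110.2664
G1 X51.7560 Y155.3572
M5
G0 X50.0404 Y152.4366
M3 S292
G1 X39.4937 Y170.7040 F2241
G1 X18.4003 Y170.7040
G1 X7.8536 Y152.4366
G1 X18.4003 Y134.1692
G1 X39.4937 Y134.1692
G1 X50.0404 Y152.4366
M5
G0 X112.9286 Y83.8380
M3 S600
G1 X111.1284 Y76.7070 F1845
G1 X104.4308 Y73.6684
G1 X97.8792 Y77.0103
G1 X96.4071 Y84.2161
G1 X101.1230 Y89.8598
G1 X108.4758 Y89.6915
G1 X112.9286 Y83.8380
M5
G0 X0.0000 Y0.0000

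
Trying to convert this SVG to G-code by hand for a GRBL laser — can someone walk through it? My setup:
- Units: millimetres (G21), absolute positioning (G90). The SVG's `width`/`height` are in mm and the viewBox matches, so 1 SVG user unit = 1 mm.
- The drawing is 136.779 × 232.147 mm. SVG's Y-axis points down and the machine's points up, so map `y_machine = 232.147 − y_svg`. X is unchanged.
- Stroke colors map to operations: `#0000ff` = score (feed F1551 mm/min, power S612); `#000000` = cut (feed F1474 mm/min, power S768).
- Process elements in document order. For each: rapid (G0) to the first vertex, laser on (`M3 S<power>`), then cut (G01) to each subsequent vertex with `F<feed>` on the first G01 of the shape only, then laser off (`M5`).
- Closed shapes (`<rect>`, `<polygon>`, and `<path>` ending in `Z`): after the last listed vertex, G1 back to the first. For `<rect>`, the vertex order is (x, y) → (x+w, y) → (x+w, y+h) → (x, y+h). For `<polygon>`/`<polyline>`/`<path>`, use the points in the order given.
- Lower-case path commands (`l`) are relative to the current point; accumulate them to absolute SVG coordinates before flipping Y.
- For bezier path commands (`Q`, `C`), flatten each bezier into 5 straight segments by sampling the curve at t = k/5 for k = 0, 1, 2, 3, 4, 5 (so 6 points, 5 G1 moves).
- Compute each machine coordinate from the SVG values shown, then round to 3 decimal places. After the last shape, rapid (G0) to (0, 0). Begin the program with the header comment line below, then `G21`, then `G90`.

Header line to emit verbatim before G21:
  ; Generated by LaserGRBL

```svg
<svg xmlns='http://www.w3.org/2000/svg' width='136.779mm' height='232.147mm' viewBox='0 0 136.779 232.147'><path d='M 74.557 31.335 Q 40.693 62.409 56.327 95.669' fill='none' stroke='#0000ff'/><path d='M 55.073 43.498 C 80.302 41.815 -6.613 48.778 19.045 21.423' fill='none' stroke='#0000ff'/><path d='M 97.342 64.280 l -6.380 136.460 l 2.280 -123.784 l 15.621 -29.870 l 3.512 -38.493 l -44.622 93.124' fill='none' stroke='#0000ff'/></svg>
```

viewBox `0 0 136.779 232.147` with mm width/height → 1 unit = 1 mm. Flip: y_m = 232.147 − y_svg.

**Shape 1** — `<path>` quadratic bezier, stroke `#0000ff` → score (S612, F1551). Control points (SVG): P0=(74.557,31.335), P1=(40.693,62.409), P2=(56.327,95.669); sampled at t=k/5. Machine vertices: (74.557,200.812) → (62.991,188.295) → (55.385,175.603) → (51.739,162.736) → (52.053,149.695) → (56.327,136.478). Open path.

**Shape 2** — `<path>` cubic bezier, stroke `#0000ff` → score (S612, F1551). Control points (SVG): P0=(55.073,43.498), P1=(80.302,41.815), P2=(-6.613,48.778), P3=(19.045,21.423); sampled at t=k/5. Machine vertices: (55.073,188.649) → (58.551,188.965) → (45.901,189.268) → (27.909,191.621) → (15.361,198.085) → (19.045,210.724). Open path.

**Shape 3** — `<path>` open polyline, stroke `#0000ff` → score (S612, F1551). Machine vertices: (97.342,167.867) → (90.962,31.407) → (93.242,155.191) → (108.863,185.061) → (112.375,223.554) → (67.753,130.430). Open path.

; Generated by LaserGRBL
G21
G90
G0 X74.557 Y200.812
M3 S612
G01 X62.991 Y188.295 F1551
G01 X55.385 Y175.603
G01 X51.739 Y162.736
G01 X52.053 Y149.695
G01 X56.327 Y136.478
M5
G0 X55.073 Y188.649
M3 S612
G01 X58.551 Y188.965 F1551
G01 X45.901 Y189.268
G01 X27.909 Y191.621
G01 X15.361 Y198.085
G01 X19.045 Y210.724
M5
G0 X97.342 Y167.867
M3 S612
G01 X90.962 Y31.407 F1551
G01 X93.242 Y155.191
G01 X108.863 Y185.061
G01 X112.375 Y223.554
G01 X67.753 Y130.430
M5
G0 X0.000 Y0.000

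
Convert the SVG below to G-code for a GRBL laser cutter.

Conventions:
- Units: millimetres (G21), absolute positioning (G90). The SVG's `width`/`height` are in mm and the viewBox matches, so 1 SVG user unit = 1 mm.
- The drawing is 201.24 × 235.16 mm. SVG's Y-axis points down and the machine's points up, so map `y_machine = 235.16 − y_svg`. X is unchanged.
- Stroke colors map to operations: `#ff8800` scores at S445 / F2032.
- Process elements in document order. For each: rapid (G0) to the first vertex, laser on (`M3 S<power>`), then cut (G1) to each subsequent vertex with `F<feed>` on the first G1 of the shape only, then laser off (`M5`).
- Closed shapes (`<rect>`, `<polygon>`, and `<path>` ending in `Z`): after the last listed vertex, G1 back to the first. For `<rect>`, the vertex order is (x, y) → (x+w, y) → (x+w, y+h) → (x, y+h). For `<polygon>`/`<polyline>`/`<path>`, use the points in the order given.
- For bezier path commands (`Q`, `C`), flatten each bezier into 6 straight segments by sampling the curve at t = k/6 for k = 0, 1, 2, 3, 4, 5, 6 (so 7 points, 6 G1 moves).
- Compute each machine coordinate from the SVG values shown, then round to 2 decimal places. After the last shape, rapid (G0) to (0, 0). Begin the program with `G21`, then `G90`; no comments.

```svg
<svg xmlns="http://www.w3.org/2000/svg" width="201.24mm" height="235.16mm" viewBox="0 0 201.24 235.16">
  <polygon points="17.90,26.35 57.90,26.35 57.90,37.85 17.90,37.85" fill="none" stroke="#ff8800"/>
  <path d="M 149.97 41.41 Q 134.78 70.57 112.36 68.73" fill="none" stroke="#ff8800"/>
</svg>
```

G21
G90
G0 X17.90 Y208.81
M3 S445
G1 X57.90 Y208.81 F2032
G1 X57.90 Y197.31
G1 X17.90 Y197.31
G1 X17.90 Y208.81
M5
G0 X149.97 Y193.75
M3 S445
G1 X144.71 Y184.89 F2032
G1 X139.04 Y177.75
G1 X132.97 Y172.34
G1 X126.50 Y168.65
G1 X119.63 Y166.68
G1 X112.36 Y166.43
M5
G0 X0.00 Y0.00

Since the viewBox matches the mm dimensions, user units are millimetres directly. The only transform is the Y-flip y_m = 235.16 − y_svg.

Shape 1 is a rectangle drawn with `<polygon>`. Its stroke #ff8800 means score at S445, F2032. After flipping Y the toolpath is (17.90,208.81) → (57.90,208.81) → (57.90,197.31) → (17.90,197.31) → (17.90,208.81), returning to the start.

Shape 2 is a quadratic bezier drawn with `<path>`. Its stroke #ff8800 means score at S445, F2032. After flipping Y the toolpath is (149.97,193.75) → (144.71,184.89) → (139.04,177.75) → (132.97,172.34) → (126.50,168.65) → (119.63,166.68) → (112.36,166.43).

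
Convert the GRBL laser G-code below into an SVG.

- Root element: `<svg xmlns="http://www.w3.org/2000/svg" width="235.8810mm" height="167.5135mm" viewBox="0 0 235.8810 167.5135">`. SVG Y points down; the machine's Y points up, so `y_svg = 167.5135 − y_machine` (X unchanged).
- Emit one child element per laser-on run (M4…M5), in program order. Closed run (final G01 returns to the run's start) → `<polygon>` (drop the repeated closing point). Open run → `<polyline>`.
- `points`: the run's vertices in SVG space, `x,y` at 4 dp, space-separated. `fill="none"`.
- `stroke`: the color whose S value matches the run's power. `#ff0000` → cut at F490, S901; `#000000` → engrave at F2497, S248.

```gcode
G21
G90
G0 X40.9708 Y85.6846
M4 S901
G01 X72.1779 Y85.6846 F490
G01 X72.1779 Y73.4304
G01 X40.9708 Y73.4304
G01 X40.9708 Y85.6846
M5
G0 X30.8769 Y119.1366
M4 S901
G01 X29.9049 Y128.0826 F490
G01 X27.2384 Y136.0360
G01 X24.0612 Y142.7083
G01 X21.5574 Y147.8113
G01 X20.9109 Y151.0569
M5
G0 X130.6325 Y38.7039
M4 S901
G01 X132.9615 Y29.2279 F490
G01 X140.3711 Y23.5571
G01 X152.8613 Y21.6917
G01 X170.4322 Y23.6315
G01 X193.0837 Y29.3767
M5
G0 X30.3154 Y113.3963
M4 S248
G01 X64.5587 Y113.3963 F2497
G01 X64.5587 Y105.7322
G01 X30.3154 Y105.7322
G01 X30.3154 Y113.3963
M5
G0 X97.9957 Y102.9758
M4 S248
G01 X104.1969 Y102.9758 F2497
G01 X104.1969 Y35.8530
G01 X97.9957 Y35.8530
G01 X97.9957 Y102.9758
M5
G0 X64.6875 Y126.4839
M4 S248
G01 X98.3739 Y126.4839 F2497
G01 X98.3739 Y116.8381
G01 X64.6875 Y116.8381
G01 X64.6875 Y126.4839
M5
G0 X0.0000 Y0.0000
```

Each laser-on run becomes one SVG element. Flip Y back into SVG space with y_svg = 167.5135 − y_machine.

Run 1: S901 ⇒ cut layer `#ff0000`. The run returns to its start, so emit a `<polygon>` with points (Y-flipped): 40.9708,81.8289 72.1779,81.8289 72.1779,94.0831 40.9708,94.0831.

Run 2: power S901 maps to stroke `#ff0000` (cut). The run is open, so emit a `<polyline>` with points (Y-flipped): 30.8769,48.3769 29.9049,39.4309 27.2384,31.4775 24.0612,24.8052 21.5574,19.7022 20.9109,16.4566.

Run 3: power S901 maps to stroke `#ff0000` (cut). The run is open, so emit a `<polyline>` with points (Y-flipped): 130.6325,128.8096 132.9615,138.2856 140.3711,143.9564 152.8613,145.8218 170.4322,143.8820 193.0837,138.1368.

Run 4: power S248 maps to stroke `#000000` (engrave). The run returns to its start, so emit a `<polygon>` with points (Y-flipped): 30.3154,54.1172 64.5587,54.1172 64.5587,61.7813 30.3154,61.7813.

Run 5: power S248 maps to stroke `#000000` (engrave). The run returns to its start, so emit a `<polygon>` with points (Y-flipped): 97.9957,64.5377 104.1969,64.5377 104.1969,131.6605 97.9957,131.6605.

Run 6: S248 ⇒ engrave layer `#000000`. The run returns to its start, so emit a `<polygon>` with points (Y-flipped): 64.6875,41.0296 98.3739,41.0296 98.3739,50.6754 64.6875,50.6754.

<svg xmlns="http://www.w3.org/2000/svg" width="235.8810mm" height="167.5135mm" viewBox="0 0 235.8810 167.5135">
  <polygon points="40.9708,81.8289 72.1779,81.8289 72.1779,94.0831 40.9708,94.0831" fill="none" stroke="#ff0000"/>
  <polyline points="30.8769,48.3769 29.9049,39.4309 27.2384,31.4775 24.0612,24.8052 21.5574,19.7022 20.9109,16.4566" fill="none" stroke="#ff0000"/>
  <polyline points="130.6325,128.8096 132.9615,138.2856 140.3711,143.9564 152.8613,145.8218 170.4322,143.8820 193.0837,138.1368" fill="none" stroke="#ff0000"/>
  <polygon points="30.3154,54.1172 64.5587,54.1172 64.5587,61.7813 30.3154,61.7813" fill="none" stroke="#000000"/>
  <polygon points="97.9957,64.5377 104.1969,64.5377 104.1969,131.6605 97.9957,131.6605" fill="none" stroke="#000000"/>
  <polygon points="64.6875,41.0296 98.3739,41.0296 98.3739,50.6754 64.6875,50.6754" fill="none" stroke="#000000"/>
</svg>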